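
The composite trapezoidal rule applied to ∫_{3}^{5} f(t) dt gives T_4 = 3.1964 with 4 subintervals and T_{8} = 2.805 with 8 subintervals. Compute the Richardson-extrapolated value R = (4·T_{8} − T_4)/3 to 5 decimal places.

R = (4·T_{8} − T_4) / 3 = (4·2.805 − 3.1964)/3 = (8.0236)/3 = 2.67453.

2.67453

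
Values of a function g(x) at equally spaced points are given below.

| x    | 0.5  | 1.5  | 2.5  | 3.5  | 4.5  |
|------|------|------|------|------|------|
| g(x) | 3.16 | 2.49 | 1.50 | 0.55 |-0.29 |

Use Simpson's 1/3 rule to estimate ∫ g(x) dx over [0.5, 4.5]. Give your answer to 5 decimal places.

h = 1, n = 4.
(h/3)·[y₀ + 4y₁ + 2y₂ + 4y₃ + y₄] = 0.333333·(18.03) = 6.01000.

6.01000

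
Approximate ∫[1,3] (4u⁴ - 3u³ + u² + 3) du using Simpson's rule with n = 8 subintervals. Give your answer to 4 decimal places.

h = (3 − 1)/8 = 0.25.
Nodes u₀,…,u₈ = 1, 1.25, 1.5, 1.75, 2, 2.25, 2.5, 2.75, 3.
f(u) = 4u⁴ - 3u³ + u² + 3: f₀=5, f₁=8.46875, f₂=15.375, f₃=27.5, f₄=47, f₅=76.40625, f₆=118.625, f₇=176.9375, f₈=255.
(h/3)·[f₀ + 4f₁ + 2f₂ + 4f₃ + 2f₄ + 4f₅ + 2f₆ + 4f₇ + f₈] = 0.083333·(1779.25) = 148.2708.

148.2708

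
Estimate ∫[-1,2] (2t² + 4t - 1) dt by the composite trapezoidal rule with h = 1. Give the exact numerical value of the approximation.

10

h = (2 − (-1))/3 = 1.
Nodes t₀,…,t₃ = -1, 0, 1, 2.
f(t) = 2t² + 4t - 1: f₀=-3, f₁=-1, f₂=5, f₃=15.
(h/2)·[f₀ + 2f₁ + 2f₂ + f₃] = 0.5·(20) = 10.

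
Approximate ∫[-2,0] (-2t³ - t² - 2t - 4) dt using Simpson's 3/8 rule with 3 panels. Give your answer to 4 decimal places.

1.3333

h = (0 − (-2))/3 = 0.666667.
Nodes t₀,…,t₃ = -2, -1.333333, -0.666667, 0.
f(t) = -2t³ - t² - 2t - 4: f₀=12, f₁=1.629630, f₂=-2.518519, f₃=-4.
(3h/8)·[f₀ + 3f₁ + 3f₂ + f₃] = 0.25·(5.333333) = 1.3333.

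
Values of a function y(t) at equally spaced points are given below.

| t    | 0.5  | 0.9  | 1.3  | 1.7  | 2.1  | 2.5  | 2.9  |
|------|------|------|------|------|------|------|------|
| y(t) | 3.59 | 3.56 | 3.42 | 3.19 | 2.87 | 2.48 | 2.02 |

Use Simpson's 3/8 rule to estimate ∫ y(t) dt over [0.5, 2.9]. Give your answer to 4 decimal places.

h = 0.4, n = 6.
(3h/8)·[y₀ + 3y₁ + 3y₂ + 2y₃ + 3y₄ + 3y₅ + y₆] = 0.15·(48.98) = 7.3470.

7.3470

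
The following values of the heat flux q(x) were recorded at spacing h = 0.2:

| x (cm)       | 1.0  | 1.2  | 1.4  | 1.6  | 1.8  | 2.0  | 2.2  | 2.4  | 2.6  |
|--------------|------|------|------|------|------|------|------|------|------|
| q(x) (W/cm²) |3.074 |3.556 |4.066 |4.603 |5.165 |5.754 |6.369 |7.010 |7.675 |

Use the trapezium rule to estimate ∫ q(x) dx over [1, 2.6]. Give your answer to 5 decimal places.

8.37950

h = 0.2, n = 8.
(h/2)·[y₀ + 2y₁ + 2y₂ + 2y₃ + 2y₄ + 2y₅ + 2y₆ + 2y₇ + y₈] = 0.1·(83.795) = 8.37950.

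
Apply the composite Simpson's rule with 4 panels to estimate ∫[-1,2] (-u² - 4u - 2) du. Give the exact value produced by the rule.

h = (2 − (-1))/4 = 0.75.
Nodes u₀,…,u₄ = -1, -0.25, 0.5, 1.25, 2.
f(u) = -u² - 4u - 2: f₀=1, f₁=-1.0625, f₂=-4.25, f₃=-8.5625, f₄=-14.
(h/3)·[f₀ + 4f₁ + 2f₂ + 4f₃ + f₄] = 0.25·(-60) = -15.

-15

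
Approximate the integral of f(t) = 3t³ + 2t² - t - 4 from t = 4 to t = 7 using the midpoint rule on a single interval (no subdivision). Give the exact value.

1650.375

M = (b−a)·f(5.5) = 3·(550.125) = 1650.375.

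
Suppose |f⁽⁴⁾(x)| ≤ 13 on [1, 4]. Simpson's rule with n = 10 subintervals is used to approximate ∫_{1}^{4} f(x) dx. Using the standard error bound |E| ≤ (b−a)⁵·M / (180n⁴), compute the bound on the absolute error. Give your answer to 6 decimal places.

0.001755

|E| ≤ (3)⁵·13 / (180·10⁴) = 3159/1800000 = 0.001755.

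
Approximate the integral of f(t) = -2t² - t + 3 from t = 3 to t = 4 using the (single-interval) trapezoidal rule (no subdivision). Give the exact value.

T = (b−a)/2 · [f(3) + f(4)] = 0.5·[(-18) + (-33)] = -25.5.

-25.5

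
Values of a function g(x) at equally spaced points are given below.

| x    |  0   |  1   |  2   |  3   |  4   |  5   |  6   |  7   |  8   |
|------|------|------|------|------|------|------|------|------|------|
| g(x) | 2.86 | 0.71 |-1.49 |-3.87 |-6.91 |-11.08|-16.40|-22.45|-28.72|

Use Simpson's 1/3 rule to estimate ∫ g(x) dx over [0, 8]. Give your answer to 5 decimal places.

h = 1, n = 8.
(h/3)·[y₀ + 4y₁ + 2y₂ + 4y₃ + 2y₄ + 4y₅ + 2y₆ + 4y₇ + y₈] = 0.333333·(-222.22) = -74.07333.

-74.07333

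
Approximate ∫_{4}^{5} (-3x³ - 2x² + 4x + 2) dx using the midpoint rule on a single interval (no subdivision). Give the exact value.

M = (b−a)·f(4.5) = 1·(-293.875) = -293.875.

-293.875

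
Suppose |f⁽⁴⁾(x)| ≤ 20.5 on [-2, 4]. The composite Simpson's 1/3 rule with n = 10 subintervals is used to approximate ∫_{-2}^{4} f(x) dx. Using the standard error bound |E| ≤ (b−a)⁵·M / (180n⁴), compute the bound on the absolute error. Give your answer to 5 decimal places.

|E| ≤ (6)⁵·20.5 / (180·10⁴) = 159408/1800000 = 0.08856.

0.08856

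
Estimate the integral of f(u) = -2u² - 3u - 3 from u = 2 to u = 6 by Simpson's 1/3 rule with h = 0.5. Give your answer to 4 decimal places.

-198.6667

h = (6 − 2)/8 = 0.5.
Nodes u₀,…,u₈ = 2, 2.5, 3, 3.5, 4, 4.5, 5, 5.5, 6.
f(u) = -2u² - 3u - 3: f₀=-17, f₁=-23, f₂=-30, f₃=-38, f₄=-47, f₅=-57, f₆=-68, f₇=-80, f₈=-93.
(h/3)·[f₀ + 4f₁ + 2f₂ + 4f₃ + 2f₄ + 4f₅ + 2f₆ + 4f₇ + f₈] = 0.166667·(-1192) = -198.6667.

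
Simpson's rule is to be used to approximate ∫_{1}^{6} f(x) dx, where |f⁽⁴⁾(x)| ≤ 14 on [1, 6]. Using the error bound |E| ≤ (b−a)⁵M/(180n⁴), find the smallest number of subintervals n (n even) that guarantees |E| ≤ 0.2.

6

Need 43750/(180n⁴) ≤ 0.2.
n⁴ ≥ 43750/(180·0.2) = 1215.28 ⇒ n ≥ 5.9043, so the smallest even n is 6. (n must be even for Simpson's rule.)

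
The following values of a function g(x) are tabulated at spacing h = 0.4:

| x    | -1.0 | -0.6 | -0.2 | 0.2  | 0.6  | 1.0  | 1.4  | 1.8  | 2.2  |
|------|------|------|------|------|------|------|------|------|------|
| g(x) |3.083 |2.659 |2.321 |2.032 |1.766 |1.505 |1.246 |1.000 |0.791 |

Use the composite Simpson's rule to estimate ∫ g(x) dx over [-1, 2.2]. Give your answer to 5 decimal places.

h = 0.4, n = 8.
(h/3)·[y₀ + 4y₁ + 2y₂ + 4y₃ + 2y₄ + 4y₅ + 2y₆ + 4y₇ + y₈] = 0.133333·(43.324) = 5.77653.

5.77653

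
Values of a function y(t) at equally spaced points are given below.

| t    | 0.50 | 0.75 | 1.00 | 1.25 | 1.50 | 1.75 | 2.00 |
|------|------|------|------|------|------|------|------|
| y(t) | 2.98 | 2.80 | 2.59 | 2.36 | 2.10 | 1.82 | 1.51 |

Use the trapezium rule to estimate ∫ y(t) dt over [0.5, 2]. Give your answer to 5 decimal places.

h = 0.25, n = 6.
(h/2)·[y₀ + 2y₁ + 2y₂ + 2y₃ + 2y₄ + 2y₅ + y₆] = 0.125·(27.83) = 3.47875.

3.47875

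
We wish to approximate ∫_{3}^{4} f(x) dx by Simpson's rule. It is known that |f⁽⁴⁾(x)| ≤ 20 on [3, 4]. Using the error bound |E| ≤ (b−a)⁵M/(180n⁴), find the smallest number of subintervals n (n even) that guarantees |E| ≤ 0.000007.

12

Need 20/(180n⁴) ≤ 0.000007.
n⁴ ≥ 20/(180·0.000007) = 15873 ⇒ n ≥ 11.2244, so the smallest even n is 12. (n must be even for Simpson's rule.)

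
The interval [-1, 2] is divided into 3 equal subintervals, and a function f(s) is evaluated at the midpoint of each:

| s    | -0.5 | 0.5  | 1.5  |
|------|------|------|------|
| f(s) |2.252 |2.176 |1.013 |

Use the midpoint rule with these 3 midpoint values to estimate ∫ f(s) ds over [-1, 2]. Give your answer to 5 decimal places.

5.44100

h = 1, n = 3.
h·[y(m₁) + y(m₂) + y(m₃)] = 1·(5.441) = 5.44100.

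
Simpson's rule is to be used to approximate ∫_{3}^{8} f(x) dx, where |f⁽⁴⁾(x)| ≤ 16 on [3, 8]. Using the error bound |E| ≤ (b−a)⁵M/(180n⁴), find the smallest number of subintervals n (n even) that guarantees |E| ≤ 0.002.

20

Need 50000/(180n⁴) ≤ 0.002.
n⁴ ≥ 50000/(180·0.002) = 138889 ⇒ n ≥ 19.3049, so the smallest even n is 20. (n must be even for Simpson's rule.)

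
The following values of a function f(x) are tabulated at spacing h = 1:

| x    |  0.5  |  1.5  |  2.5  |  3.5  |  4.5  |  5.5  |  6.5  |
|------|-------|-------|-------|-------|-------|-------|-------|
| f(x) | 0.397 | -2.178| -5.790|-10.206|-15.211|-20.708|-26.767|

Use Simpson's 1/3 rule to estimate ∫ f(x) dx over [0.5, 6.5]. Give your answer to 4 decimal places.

h = 1, n = 6.
(h/3)·[y₀ + 4y₁ + 2y₂ + 4y₃ + 2y₄ + 4y₅ + y₆] = 0.333333·(-200.740) = -66.9133.

-66.9133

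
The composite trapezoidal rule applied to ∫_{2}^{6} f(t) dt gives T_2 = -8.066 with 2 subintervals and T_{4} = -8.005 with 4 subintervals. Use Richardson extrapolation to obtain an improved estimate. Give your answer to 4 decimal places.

R = (4·T_{4} − T_2) / 3 = (4·(-8.005) − (-8.066))/3 = (-23.954)/3 = -7.9847.

-7.9847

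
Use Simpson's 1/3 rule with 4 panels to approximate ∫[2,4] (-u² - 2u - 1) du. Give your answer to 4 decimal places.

-32.6667

h = (4 − 2)/4 = 0.5.
Nodes u₀,…,u₄ = 2, 2.5, 3, 3.5, 4.
f(u) = -u² - 2u - 1: f₀=-9, f₁=-12.25, f₂=-16, f₃=-20.25, f₄=-25.
(h/3)·[f₀ + 4f₁ + 2f₂ + 4f₃ + f₄] = 0.166667·(-196) = -32.6667.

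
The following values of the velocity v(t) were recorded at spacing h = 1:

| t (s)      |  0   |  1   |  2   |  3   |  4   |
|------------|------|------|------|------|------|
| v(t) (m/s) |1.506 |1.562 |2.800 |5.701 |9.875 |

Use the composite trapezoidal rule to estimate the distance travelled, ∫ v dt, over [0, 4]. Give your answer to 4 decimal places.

15.7535

h = 1, n = 4.
(h/2)·[y₀ + 2y₁ + 2y₂ + 2y₃ + y₄] = 0.5·(31.507) = 15.7535.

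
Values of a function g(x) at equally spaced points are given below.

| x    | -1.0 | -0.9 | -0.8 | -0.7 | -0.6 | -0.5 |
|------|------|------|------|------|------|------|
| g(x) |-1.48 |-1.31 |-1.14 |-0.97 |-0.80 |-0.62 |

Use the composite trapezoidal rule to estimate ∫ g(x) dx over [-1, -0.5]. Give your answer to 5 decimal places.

-0.52700

h = 0.1, n = 5.
(h/2)·[y₀ + 2y₁ + 2y₂ + 2y₃ + 2y₄ + y₅] = 0.05·(-10.54) = -0.52700.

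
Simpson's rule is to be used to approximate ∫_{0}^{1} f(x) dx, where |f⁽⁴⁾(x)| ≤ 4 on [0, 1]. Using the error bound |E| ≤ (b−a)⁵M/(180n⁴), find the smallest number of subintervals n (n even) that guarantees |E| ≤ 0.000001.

14

Need 4/(180n⁴) ≤ 0.000001.
n⁴ ≥ 4/(180·0.000001) = 22222.2 ⇒ n ≥ 12.2095, so the smallest even n is 14. (n must be even for Simpson's rule.)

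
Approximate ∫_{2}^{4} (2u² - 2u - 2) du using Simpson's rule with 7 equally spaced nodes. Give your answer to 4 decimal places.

h = (4 − 2)/6 = 0.333333.
Nodes u₀,…,u₆ = 2, 2.333333, 2.666667, 3, 3.333333, 3.666667, 4.
f(u) = 2u² - 2u - 2: f₀=2, f₁=4.222222, f₂=6.888889, f₃=10, f₄=13.555556, f₅=17.555556, f₆=22.
(h/3)·[f₀ + 4f₁ + 2f₂ + 4f₃ + 2f₄ + 4f₅ + f₆] = 0.111111·(192) = 21.3333.

21.3333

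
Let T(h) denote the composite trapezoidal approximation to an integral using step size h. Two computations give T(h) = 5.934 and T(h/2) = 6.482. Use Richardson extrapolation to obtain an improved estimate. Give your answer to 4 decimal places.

R = (4·T(h/2) − T(h)) / 3 = (4·6.482 − 5.934)/3 = (19.994)/3 = 6.6647.

6.6647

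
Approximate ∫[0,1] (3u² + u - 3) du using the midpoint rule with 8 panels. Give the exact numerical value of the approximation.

h = (1 − 0)/8 = 0.125.
Midpoints m₁,…,m₈ = 0.0625, 0.1875, 0.3125, 0.4375, 0.5625, 0.6875, 0.8125, 0.9375.
f(m₁)=-2.92578125, f(m₂)=-2.70703125, f(m₃)=-2.39453125, f(m₄)=-1.98828125, f(m₅)=-1.48828125, f(m₆)=-0.89453125, f(m₇)=-0.20703125, f(m₈)=0.57421875.
h·[f(m₁) + f(m₂) + f(m₃) + f(m₄) + f(m₅) + f(m₆) + f(m₇) + f(m₈)] = 0.125·(-12.03125) = -1.50390625.

-1.50390625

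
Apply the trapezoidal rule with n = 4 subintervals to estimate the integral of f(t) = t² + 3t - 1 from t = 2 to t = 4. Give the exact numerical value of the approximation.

34.75

h = (4 − 2)/4 = 0.5.
Nodes t₀,…,t₄ = 2, 2.5, 3, 3.5, 4.
f(t) = t² + 3t - 1: f₀=9, f₁=12.75, f₂=17, f₃=21.75, f₄=27.
(h/2)·[f₀ + 2f₁ + 2f₂ + 2f₃ + f₄] = 0.25·(139) = 34.75.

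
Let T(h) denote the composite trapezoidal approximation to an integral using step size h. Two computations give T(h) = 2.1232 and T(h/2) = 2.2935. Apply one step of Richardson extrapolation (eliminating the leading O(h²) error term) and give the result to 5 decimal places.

2.35027

R = (4·T(h/2) − T(h)) / 3 = (4·2.2935 − 2.1232)/3 = (7.0508)/3 = 2.35027.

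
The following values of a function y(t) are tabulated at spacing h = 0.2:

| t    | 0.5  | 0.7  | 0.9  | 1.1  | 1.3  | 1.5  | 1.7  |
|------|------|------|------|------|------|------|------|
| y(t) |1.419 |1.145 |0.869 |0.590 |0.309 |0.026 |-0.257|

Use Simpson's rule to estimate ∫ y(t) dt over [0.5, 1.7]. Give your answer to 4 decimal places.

0.7041

h = 0.2, n = 6.
(h/3)·[y₀ + 4y₁ + 2y₂ + 4y₃ + 2y₄ + 4y₅ + y₆] = 0.066667·(10.562) = 0.7041.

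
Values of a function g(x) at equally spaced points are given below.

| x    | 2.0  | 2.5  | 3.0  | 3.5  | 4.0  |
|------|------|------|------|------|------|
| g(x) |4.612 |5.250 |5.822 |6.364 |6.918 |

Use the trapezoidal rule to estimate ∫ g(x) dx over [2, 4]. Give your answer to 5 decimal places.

11.60050

h = 0.5, n = 4.
(h/2)·[y₀ + 2y₁ + 2y₂ + 2y₃ + y₄] = 0.25·(46.402) = 11.60050.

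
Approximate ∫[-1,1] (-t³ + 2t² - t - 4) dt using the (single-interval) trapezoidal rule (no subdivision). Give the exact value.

T = (b−a)/2 · [f(-1) + f(1)] = 1·[0 + (-4)] = -4.

-4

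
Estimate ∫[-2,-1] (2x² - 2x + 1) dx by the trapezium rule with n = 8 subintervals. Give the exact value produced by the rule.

8.671875

h = (-1 − (-2))/8 = 0.125.
Nodes x₀,…,x₈ = -2, -1.875, -1.75, -1.625, -1.5, -1.375, -1.25, -1.125, -1.
f(x) = 2x² - 2x + 1: f₀=13, f₁=11.78125, f₂=10.625, f₃=9.53125, f₄=8.5, f₅=7.53125, f₆=6.625, f₇=5.78125, f₈=5.
(h/2)·[f₀ + 2f₁ + 2f₂ + 2f₃ + 2f₄ + 2f₅ + 2f₆ + 2f₇ + f₈] = 0.0625·(138.75) = 8.671875.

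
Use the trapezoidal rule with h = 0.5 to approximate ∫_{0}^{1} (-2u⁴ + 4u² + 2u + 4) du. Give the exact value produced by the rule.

h = (1 − 0)/2 = 0.5.
Nodes u₀,…,u₂ = 0, 0.5, 1.
f(u) = -2u⁴ + 4u² + 2u + 4: f₀=4, f₁=5.875, f₂=8.
(h/2)·[f₀ + 2f₁ + f₂] = 0.25·(23.75) = 5.9375.

5.9375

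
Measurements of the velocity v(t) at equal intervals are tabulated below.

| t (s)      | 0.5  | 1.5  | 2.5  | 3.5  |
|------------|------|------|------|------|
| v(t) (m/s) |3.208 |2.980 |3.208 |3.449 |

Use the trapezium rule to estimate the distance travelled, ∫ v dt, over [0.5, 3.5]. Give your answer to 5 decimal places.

h = 1, n = 3.
(h/2)·[y₀ + 2y₁ + 2y₂ + y₃] = 0.5·(19.033) = 9.51650.

9.51650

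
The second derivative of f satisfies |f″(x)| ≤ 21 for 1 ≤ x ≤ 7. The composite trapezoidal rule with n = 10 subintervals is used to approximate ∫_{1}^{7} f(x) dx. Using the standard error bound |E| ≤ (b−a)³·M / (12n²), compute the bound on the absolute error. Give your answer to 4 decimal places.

|E| ≤ (6)³·21 / (12·10²) = 4536/1200 = 3.7800.

3.7800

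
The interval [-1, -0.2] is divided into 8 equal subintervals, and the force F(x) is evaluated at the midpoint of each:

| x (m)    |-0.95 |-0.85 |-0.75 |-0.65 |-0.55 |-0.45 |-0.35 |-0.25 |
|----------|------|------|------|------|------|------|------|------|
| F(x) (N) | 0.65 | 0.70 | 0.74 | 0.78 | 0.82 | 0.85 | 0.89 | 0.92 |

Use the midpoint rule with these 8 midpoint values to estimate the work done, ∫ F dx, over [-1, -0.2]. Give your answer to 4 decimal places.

0.6350

h = 0.1, n = 8.
h·[y(m₁) + y(m₂) + y(m₃) + y(m₄) + y(m₅) + y(m₆) + y(m₇) + y(m₈)] = 0.1·(6.35) = 0.6350.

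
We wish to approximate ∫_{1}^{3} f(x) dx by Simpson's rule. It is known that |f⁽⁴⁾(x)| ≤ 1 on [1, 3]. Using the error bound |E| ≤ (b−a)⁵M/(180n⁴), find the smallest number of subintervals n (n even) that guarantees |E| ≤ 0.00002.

10

Need 32/(180n⁴) ≤ 0.00002.
n⁴ ≥ 32/(180·0.00002) = 8888.89 ⇒ n ≥ 9.7098, so the smallest even n is 10. (n must be even for Simpson's rule.)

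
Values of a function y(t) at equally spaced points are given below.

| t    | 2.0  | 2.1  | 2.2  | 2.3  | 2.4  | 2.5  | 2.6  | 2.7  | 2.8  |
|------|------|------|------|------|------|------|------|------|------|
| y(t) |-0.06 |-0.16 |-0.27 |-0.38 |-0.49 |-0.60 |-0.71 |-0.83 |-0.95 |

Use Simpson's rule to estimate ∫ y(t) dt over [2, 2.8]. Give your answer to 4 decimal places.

h = 0.1, n = 8.
(h/3)·[y₀ + 4y₁ + 2y₂ + 4y₃ + 2y₄ + 4y₅ + 2y₆ + 4y₇ + y₈] = 0.033333·(-11.83) = -0.3943.

-0.3943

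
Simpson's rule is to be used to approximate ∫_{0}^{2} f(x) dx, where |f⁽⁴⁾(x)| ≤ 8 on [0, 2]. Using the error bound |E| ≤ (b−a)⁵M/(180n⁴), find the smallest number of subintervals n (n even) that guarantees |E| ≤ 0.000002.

30

Need 256/(180n⁴) ≤ 0.000002.
n⁴ ≥ 256/(180·0.000002) = 711111 ⇒ n ≥ 29.0392, so the smallest even n is 30. (n must be even for Simpson's rule.)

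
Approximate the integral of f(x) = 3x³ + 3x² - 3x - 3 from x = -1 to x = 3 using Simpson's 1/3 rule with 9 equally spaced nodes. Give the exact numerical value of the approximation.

64

h = (3 − (-1))/8 = 0.5.
Nodes x₀,…,x₈ = -1, -0.5, 0, 0.5, 1, 1.5, 2, 2.5, 3.
f(x) = 3x³ + 3x² - 3x - 3: f₀=0, f₁=-1.125, f₂=-3, f₃=-3.375, f₄=0, f₅=9.375, f₆=27, f₇=55.125, f₈=96.
(h/3)·[f₀ + 4f₁ + 2f₂ + 4f₃ + 2f₄ + 4f₅ + 2f₆ + 4f₇ + f₈] = 0.166667·(384) = 64.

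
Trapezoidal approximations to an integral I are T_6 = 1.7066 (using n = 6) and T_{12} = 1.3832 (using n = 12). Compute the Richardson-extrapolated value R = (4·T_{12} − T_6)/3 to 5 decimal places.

R = (4·T_{12} − T_6) / 3 = (4·1.3832 − 1.7066)/3 = (3.8262)/3 = 1.27540.

1.27540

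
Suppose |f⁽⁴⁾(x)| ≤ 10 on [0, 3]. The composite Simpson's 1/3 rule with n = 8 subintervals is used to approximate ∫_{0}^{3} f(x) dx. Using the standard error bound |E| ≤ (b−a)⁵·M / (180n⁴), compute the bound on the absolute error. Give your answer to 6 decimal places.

|E| ≤ (3)⁵·10 / (180·8⁴) = 2430/737280 = 0.003296.

0.003296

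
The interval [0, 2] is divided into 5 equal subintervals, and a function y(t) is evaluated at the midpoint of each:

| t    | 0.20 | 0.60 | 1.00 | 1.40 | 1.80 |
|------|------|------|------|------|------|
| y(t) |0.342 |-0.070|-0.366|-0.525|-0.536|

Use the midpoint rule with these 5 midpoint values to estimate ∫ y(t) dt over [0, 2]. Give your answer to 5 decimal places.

h = 0.4, n = 5.
h·[y(m₁) + y(m₂) + y(m₃) + y(m₄) + y(m₅)] = 0.4·(-1.155) = -0.46200.

-0.46200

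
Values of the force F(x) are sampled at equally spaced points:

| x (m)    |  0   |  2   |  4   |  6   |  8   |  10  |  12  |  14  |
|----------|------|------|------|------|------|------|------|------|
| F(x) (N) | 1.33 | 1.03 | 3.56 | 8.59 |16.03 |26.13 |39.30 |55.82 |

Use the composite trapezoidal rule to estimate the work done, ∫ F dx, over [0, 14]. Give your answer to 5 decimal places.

246.43000

h = 2, n = 7.
(h/2)·[y₀ + 2y₁ + 2y₂ + 2y₃ + 2y₄ + 2y₅ + 2y₆ + y₇] = 1·(246.43) = 246.43000.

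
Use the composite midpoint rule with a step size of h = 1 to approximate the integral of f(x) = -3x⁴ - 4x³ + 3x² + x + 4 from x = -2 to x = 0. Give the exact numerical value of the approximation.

h = (0 − (-2))/2 = 1.
Midpoints m₁,…,m₂ = -1.5, -0.5.
f(m₁)=7.5625, f(m₂)=4.5625.
h·[f(m₁) + f(m₂)] = 1·(12.125) = 12.125.

12.125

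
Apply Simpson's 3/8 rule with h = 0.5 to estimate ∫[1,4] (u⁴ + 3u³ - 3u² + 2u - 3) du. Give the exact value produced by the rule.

h = (4 − 1)/6 = 0.5.
Nodes u₀,…,u₆ = 1, 1.5, 2, 2.5, 3, 3.5, 4.
f(u) = u⁴ + 3u³ - 3u² + 2u - 3: f₀=0, f₁=8.4375, f₂=29, f₃=69.1875, f₄=138, f₅=245.9375, f₆=405.
(3h/8)·[f₀ + 3f₁ + 3f₂ + 2f₃ + 3f₄ + 3f₅ + f₆] = 0.1875·(1807.5) = 338.90625.

338.90625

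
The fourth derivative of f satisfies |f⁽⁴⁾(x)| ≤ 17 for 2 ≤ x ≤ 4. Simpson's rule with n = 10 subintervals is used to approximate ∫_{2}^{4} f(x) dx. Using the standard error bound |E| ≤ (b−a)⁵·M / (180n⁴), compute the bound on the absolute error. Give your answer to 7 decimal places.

0.0003022

|E| ≤ (2)⁵·17 / (180·10⁴) = 544/1800000 = 0.0003022.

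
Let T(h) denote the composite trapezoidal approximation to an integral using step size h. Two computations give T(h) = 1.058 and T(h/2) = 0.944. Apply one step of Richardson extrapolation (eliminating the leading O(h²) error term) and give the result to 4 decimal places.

R = (4·T(h/2) − T(h)) / 3 = (4·0.944 − 1.058)/3 = (2.718)/3 = 0.9060.

0.9060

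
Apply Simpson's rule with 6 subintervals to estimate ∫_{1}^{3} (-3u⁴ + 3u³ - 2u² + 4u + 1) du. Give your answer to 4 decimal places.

h = (3 − 1)/6 = 0.333333.
Nodes u₀,…,u₆ = 1, 1.333333, 1.666667, 2, 2.333333, 2.666667, 3.
f(u) = -3u⁴ + 3u³ - 2u² + 4u + 1: f₀=3, f₁=0.407407, f₂=-7.148148, f₃=-23, f₄=-51.370370, f₅=-97.370370, f₆=-167.
(h/3)·[f₀ + 4f₁ + 2f₂ + 4f₃ + 2f₄ + 4f₅ + f₆] = 0.111111·(-760.888889) = -84.5432.

-84.5432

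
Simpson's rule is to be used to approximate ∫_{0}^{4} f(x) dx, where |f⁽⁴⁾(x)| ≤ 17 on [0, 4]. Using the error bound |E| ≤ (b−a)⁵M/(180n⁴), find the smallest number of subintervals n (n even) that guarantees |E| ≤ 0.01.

Need 17408/(180n⁴) ≤ 0.01.
n⁴ ≥ 17408/(180·0.01) = 9671.11 ⇒ n ≥ 9.9167, so the smallest even n is 10. (n must be even for Simpson's rule.)

10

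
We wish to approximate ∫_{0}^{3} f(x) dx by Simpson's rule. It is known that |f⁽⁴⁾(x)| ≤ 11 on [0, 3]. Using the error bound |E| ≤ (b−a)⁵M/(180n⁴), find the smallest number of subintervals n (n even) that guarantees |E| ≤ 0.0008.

12

Need 2673/(180n⁴) ≤ 0.0008.
n⁴ ≥ 2673/(180·0.0008) = 18562.5 ⇒ n ≥ 11.6724, so the smallest even n is 12. (n must be even for Simpson's rule.)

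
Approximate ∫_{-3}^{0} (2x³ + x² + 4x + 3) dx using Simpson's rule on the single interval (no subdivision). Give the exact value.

S = (b−a)/6 · [f(-3) + 4f(-1.5) + f(0)] = 0.5·[(-54) + 4·(-7.5) + 3] = -40.5.

-40.5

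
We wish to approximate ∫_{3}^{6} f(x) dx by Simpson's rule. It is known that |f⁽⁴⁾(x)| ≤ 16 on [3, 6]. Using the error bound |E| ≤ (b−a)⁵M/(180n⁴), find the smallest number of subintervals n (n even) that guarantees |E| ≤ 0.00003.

Need 3888/(180n⁴) ≤ 0.00003.
n⁴ ≥ 3888/(180·0.00003) = 720000 ⇒ n ≥ 29.1295, so the smallest even n is 30. (n must be even for Simpson's rule.)

30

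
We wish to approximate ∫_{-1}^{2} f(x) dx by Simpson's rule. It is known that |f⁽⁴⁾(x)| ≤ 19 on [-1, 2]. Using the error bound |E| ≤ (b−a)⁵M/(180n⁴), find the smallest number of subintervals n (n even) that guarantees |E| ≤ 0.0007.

14

Need 4617/(180n⁴) ≤ 0.0007.
n⁴ ≥ 4617/(180·0.0007) = 36642.9 ⇒ n ≥ 13.8356, so the smallest even n is 14. (n must be even for Simpson's rule.)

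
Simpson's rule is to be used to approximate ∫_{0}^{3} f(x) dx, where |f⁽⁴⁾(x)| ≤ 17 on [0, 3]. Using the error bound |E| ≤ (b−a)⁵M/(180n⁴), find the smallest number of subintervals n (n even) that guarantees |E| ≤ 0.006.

Need 4131/(180n⁴) ≤ 0.006.
n⁴ ≥ 4131/(180·0.006) = 3825 ⇒ n ≥ 7.8643, so the smallest even n is 8. (n must be even for Simpson's rule.)

8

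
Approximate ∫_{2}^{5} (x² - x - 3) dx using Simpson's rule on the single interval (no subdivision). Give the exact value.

S = (b−a)/6 · [f(2) + 4f(3.5) + f(5)] = 0.5·[(-1) + 4·5.75 + 17] = 19.5.

19.5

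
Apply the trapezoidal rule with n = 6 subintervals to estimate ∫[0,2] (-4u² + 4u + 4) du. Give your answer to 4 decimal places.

h = (2 − 0)/6 = 0.333333.
Nodes u₀,…,u₆ = 0, 0.333333, 0.666667, 1, 1.333333, 1.666667, 2.
f(u) = -4u² + 4u + 4: f₀=4, f₁=4.888889, f₂=4.888889, f₃=4, f₄=2.222222, f₅=-0.444444, f₆=-4.
(h/2)·[f₀ + 2f₁ + 2f₂ + 2f₃ + 2f₄ + 2f₅ + f₆] = 0.166667·(31.111111) = 5.1852.

5.1852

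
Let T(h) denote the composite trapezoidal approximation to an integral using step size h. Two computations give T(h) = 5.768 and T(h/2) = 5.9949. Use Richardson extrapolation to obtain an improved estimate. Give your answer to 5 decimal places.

R = (4·T(h/2) − T(h)) / 3 = (4·5.9949 − 5.768)/3 = (18.2116)/3 = 6.07053.

6.07053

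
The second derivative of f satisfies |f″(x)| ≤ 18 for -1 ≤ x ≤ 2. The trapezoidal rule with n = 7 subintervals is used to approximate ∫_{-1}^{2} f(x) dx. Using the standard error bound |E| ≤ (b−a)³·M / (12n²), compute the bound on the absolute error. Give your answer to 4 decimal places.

0.8265

|E| ≤ (3)³·18 / (12·7²) = 486/588 = 0.8265.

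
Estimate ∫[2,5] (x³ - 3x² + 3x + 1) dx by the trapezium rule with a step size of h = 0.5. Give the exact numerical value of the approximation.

70.6875

h = (5 − 2)/6 = 0.5.
Nodes x₀,…,x₆ = 2, 2.5, 3, 3.5, 4, 4.5, 5.
f(x) = x³ - 3x² + 3x + 1: f₀=3, f₁=5.375, f₂=10, f₃=17.625, f₄=29, f₅=44.875, f₆=66.
(h/2)·[f₀ + 2f₁ + 2f₂ + 2f₃ + 2f₄ + 2f₅ + f₆] = 0.25·(282.75) = 70.6875.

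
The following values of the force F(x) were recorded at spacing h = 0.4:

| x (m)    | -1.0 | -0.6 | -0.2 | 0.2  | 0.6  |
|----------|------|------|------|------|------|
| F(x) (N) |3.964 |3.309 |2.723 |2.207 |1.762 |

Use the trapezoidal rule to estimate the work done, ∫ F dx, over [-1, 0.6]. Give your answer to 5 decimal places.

4.44080

h = 0.4, n = 4.
(h/2)·[y₀ + 2y₁ + 2y₂ + 2y₃ + y₄] = 0.2·(22.204) = 4.44080.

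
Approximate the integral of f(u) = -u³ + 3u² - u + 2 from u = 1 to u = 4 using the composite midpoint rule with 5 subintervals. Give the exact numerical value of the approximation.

h = (4 − 1)/5 = 0.6.
Midpoints m₁,…,m₅ = 1.3, 1.9, 2.5, 3.1, 3.7.
f(m₁)=3.573, f(m₂)=4.071, f(m₃)=2.625, f(m₄)=-2.061, f(m₅)=-11.283.
h·[f(m₁) + f(m₂) + f(m₃) + f(m₄) + f(m₅)] = 0.6·(-3.075) = -1.845.

-1.845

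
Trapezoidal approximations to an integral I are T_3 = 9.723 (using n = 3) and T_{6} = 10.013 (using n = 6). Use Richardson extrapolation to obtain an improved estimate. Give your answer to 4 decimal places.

10.1097

R = (4·T_{6} − T_3) / 3 = (4·10.013 − 9.723)/3 = (30.329)/3 = 10.1097.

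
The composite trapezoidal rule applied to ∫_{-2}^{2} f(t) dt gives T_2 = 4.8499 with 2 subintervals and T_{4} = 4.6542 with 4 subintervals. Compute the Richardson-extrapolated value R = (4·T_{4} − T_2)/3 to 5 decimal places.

R = (4·T_{4} − T_2) / 3 = (4·4.6542 − 4.8499)/3 = (13.7669)/3 = 4.58897.

4.58897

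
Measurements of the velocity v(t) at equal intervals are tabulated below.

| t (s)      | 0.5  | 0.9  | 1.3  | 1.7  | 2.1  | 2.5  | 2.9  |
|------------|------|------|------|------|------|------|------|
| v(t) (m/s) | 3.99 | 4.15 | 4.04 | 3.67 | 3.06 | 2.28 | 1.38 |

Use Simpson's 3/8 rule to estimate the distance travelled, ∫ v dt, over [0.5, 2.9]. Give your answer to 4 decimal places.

h = 0.4, n = 6.
(3h/8)·[y₀ + 3y₁ + 3y₂ + 2y₃ + 3y₄ + 3y₅ + y₆] = 0.15·(53.30) = 7.9950.

7.9950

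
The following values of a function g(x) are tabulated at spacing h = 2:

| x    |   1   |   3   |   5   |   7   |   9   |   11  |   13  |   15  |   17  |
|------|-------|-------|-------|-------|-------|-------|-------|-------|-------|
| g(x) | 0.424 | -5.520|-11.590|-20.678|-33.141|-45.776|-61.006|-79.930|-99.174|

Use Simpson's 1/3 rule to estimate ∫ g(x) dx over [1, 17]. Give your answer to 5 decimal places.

-611.89333

h = 2, n = 8.
(h/3)·[y₀ + 4y₁ + 2y₂ + 4y₃ + 2y₄ + 4y₅ + 2y₆ + 4y₇ + y₈] = 0.666667·(-917.840) = -611.89333.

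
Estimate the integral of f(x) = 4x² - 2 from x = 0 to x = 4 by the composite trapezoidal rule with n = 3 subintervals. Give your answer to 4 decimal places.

h = (4 − 0)/3 = 1.333333.
Nodes x₀,…,x₃ = 0, 1.333333, 2.666667, 4.
f(x) = 4x² - 2: f₀=-2, f₁=5.111111, f₂=26.444444, f₃=62.
(h/2)·[f₀ + 2f₁ + 2f₂ + f₃] = 0.666667·(123.111111) = 82.0741.

82.0741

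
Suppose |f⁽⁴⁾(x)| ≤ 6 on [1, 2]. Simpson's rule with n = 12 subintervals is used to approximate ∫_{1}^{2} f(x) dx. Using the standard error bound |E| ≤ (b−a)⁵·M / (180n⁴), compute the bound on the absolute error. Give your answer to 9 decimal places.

0.000001608

|E| ≤ (1)⁵·6 / (180·12⁴) = 6/3732480 = 0.000001608.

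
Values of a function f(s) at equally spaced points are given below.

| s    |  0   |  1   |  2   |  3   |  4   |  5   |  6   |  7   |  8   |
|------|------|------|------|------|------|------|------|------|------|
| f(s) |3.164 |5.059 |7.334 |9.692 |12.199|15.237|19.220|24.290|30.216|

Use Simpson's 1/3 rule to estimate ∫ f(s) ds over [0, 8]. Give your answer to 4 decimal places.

109.3327

h = 1, n = 8.
(h/3)·[y₀ + 4y₁ + 2y₂ + 4y₃ + 2y₄ + 4y₅ + 2y₆ + 4y₇ + y₈] = 0.333333·(327.998) = 109.3327.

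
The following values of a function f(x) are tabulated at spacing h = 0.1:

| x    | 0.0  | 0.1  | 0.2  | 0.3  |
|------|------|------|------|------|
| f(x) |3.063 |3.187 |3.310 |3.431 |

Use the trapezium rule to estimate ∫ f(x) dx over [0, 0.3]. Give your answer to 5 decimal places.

0.97440

h = 0.1, n = 3.
(h/2)·[y₀ + 2y₁ + 2y₂ + y₃] = 0.05·(19.488) = 0.97440.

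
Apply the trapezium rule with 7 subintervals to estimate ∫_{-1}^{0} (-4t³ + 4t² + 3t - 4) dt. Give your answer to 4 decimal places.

h = (0 − (-1))/7 = 0.142857.
Nodes t₀,…,t₇ = -1, -0.857143, -0.714286, -0.571429, -0.428571, -0.285714, -0.142857, 0.
f(t) = -4t³ + 4t² + 3t - 4: f₀=1, f₁=-1.113703, f₂=-2.644315, f₃=-3.661808, f₄=-4.236152, f₅=-4.437318, f₆=-4.335277, f₇=-4.
(h/2)·[f₀ + 2f₁ + 2f₂ + 2f₃ + 2f₄ + 2f₅ + 2f₆ + f₇] = 0.071429·(-43.857143) = -3.1327.

-3.1327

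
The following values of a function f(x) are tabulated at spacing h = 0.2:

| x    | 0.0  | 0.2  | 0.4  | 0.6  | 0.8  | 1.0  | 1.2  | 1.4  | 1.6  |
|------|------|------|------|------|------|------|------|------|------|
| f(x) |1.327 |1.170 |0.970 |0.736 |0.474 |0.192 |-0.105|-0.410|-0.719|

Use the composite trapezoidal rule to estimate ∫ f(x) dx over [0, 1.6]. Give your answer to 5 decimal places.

0.66620

h = 0.2, n = 8.
(h/2)·[y₀ + 2y₁ + 2y₂ + 2y₃ + 2y₄ + 2y₅ + 2y₆ + 2y₇ + y₈] = 0.1·(6.662) = 0.66620.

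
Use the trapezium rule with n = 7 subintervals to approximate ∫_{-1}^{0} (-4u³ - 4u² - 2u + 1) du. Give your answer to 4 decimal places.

h = (0 − (-1))/7 = 0.142857.
Nodes u₀,…,u₇ = -1, -0.857143, -0.714286, -0.571429, -0.428571, -0.285714, -0.142857, 0.
f(u) = -4u³ - 4u² - 2u + 1: f₀=3, f₁=2.294461, f₂=1.845481, f₃=1.583090, f₄=1.437318, f₅=1.338192, f₆=1.215743, f₇=1.
(h/2)·[f₀ + 2f₁ + 2f₂ + 2f₃ + 2f₄ + 2f₅ + 2f₆ + f₇] = 0.071429·(23.428571) = 1.6735.

1.6735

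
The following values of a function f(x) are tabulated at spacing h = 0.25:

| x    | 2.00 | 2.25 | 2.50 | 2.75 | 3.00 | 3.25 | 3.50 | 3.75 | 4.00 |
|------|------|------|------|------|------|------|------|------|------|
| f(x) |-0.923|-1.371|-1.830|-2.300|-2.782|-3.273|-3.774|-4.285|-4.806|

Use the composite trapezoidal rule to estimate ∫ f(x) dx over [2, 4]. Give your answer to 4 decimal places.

h = 0.25, n = 8.
(h/2)·[y₀ + 2y₁ + 2y₂ + 2y₃ + 2y₄ + 2y₅ + 2y₆ + 2y₇ + y₈] = 0.125·(-44.959) = -5.6199.

-5.6199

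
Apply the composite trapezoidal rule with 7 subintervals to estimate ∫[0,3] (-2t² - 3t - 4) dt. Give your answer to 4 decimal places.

h = (3 − 0)/7 = 0.428571.
Nodes t₀,…,t₇ = 0, 0.428571, 0.857143, 1.285714, 1.714286, 2.142857, 2.571429, 3.
f(t) = -2t² - 3t - 4: f₀=-4, f₁=-5.653061, f₂=-8.040816, f₃=-11.163265, f₄=-15.020408, f₅=-19.612245, f₆=-24.938776, f₇=-31.
(h/2)·[f₀ + 2f₁ + 2f₂ + 2f₃ + 2f₄ + 2f₅ + 2f₆ + f₇] = 0.214286·(-203.857143) = -43.6837.

-43.6837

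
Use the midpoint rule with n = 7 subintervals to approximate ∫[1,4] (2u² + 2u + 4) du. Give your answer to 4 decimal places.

h = (4 − 1)/7 = 0.428571.
Midpoints m₁,…,m₇ = 1.214286, 1.642857, 2.071429, 2.5, 2.928571, 3.357143, 3.785714.
f(m₁)=9.377551, f(m₂)=12.683673, f(m₃)=16.724490, f(m₄)=21.5, f(m₅)=27.010204, f(m₆)=33.255102, f(m₇)=40.234694.
h·[f(m₁) + f(m₂) + f(m₃) + f(m₄) + f(m₅) + f(m₆) + f(m₇)] = 0.428571·(160.785714) = 68.9082.

68.9082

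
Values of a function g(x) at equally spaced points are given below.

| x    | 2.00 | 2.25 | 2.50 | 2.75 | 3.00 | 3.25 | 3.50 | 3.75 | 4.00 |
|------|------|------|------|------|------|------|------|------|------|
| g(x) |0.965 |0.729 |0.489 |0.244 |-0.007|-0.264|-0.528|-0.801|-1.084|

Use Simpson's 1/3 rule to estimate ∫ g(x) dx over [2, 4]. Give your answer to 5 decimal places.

h = 0.25, n = 8.
(h/3)·[y₀ + 4y₁ + 2y₂ + 4y₃ + 2y₄ + 4y₅ + 2y₆ + 4y₇ + y₈] = 0.083333·(-0.579) = -0.04825.

-0.04825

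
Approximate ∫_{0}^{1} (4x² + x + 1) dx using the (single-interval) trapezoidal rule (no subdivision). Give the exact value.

T = (b−a)/2 · [f(0) + f(1)] = 0.5·[1 + 6] = 3.5.

3.5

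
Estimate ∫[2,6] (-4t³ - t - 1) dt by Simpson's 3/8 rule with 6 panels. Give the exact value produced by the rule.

h = (6 − 2)/6 = 0.666667.
Nodes t₀,…,t₆ = 2, 2.666667, 3.333333, 4, 4.666667, 5.333333, 6.
f(t) = -4t³ - t - 1: f₀=-35, f₁=-79.518519, f₂=-152.481481, f₃=-261, f₄=-412.185185, f₅=-613.148148, f₆=-871.
(3h/8)·[f₀ + 3f₁ + 3f₂ + 2f₃ + 3f₄ + 3f₅ + f₆] = 0.25·(-5200) = -1300.

-1300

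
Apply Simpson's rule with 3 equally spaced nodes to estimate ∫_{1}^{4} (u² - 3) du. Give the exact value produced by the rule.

12

h = (4 − 1)/2 = 1.5.
Nodes u₀,…,u₂ = 1, 2.5, 4.
f(u) = u² - 3: f₀=-2, f₁=3.25, f₂=13.
(h/3)·[f₀ + 4f₁ + f₂] = 0.5·(24) = 12.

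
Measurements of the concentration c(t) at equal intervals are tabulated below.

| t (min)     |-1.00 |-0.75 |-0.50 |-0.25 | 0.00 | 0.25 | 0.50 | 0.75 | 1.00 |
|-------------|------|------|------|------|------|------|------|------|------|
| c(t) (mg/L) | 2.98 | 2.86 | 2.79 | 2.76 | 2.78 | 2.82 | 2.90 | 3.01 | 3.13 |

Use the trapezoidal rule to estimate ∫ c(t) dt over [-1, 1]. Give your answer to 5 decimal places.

5.74375

h = 0.25, n = 8.
(h/2)·[y₀ + 2y₁ + 2y₂ + 2y₃ + 2y₄ + 2y₅ + 2y₆ + 2y₇ + y₈] = 0.125·(45.95) = 5.74375.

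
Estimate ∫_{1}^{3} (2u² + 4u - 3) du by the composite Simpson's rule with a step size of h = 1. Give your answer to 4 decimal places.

h = (3 − 1)/2 = 1.
Nodes u₀,…,u₂ = 1, 2, 3.
f(u) = 2u² + 4u - 3: f₀=3, f₁=13, f₂=27.
(h/3)·[f₀ + 4f₁ + f₂] = 0.333333·(82) = 27.3333.

27.3333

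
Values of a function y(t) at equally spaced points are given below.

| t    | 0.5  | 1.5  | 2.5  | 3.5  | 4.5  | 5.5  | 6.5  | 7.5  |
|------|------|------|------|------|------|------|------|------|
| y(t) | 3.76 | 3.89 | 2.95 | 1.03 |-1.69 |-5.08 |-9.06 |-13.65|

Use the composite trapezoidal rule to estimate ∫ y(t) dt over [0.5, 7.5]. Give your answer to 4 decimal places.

-12.9050

h = 1, n = 7.
(h/2)·[y₀ + 2y₁ + 2y₂ + 2y₃ + 2y₄ + 2y₅ + 2y₆ + y₇] = 0.5·(-25.81) = -12.9050.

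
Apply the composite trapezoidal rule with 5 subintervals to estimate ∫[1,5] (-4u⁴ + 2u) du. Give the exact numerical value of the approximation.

h = (5 − 1)/5 = 0.8.
Nodes u₀,…,u₅ = 1, 1.8, 2.6, 3.4, 4.2, 5.
f(u) = -4u⁴ + 2u: f₀=-2, f₁=-38.3904, f₂=-177.5904, f₃=-527.7344, f₄=-1236.2784, f₅=-2490.
(h/2)·[f₀ + 2f₁ + 2f₂ + 2f₃ + 2f₄ + f₅] = 0.4·(-6451.9872) = -2580.79488.

-2580.79488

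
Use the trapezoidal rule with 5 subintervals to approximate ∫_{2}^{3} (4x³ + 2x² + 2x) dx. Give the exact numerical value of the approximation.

82.88

h = (3 − 2)/5 = 0.2.
Nodes x₀,…,x₅ = 2, 2.2, 2.4, 2.6, 2.8, 3.
f(x) = 4x³ + 2x² + 2x: f₀=44, f₁=56.672, f₂=71.616, f₃=89.024, f₄=109.088, f₅=132.
(h/2)·[f₀ + 2f₁ + 2f₂ + 2f₃ + 2f₄ + f₅] = 0.1·(828.8) = 82.88.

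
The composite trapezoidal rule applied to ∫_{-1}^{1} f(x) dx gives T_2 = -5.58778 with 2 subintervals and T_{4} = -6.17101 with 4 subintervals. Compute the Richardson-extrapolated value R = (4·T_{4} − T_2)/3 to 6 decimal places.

-6.365420

R = (4·T_{4} − T_2) / 3 = (4·(-6.17101) − (-5.58778))/3 = (-19.09626)/3 = -6.365420.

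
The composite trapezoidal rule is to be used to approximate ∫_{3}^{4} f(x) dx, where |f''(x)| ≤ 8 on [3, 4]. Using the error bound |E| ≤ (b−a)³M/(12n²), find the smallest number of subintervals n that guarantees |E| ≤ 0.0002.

Need 8/(12n²) ≤ 0.0002.
n² ≥ 8/(12·0.0002) = 3333.33 ⇒ n ≥ 57.7350, so the smallest n is 58.

58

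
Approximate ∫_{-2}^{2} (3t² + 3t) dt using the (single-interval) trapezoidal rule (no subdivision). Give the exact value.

48

T = (b−a)/2 · [f(-2) + f(2)] = 2·[6 + 18] = 48.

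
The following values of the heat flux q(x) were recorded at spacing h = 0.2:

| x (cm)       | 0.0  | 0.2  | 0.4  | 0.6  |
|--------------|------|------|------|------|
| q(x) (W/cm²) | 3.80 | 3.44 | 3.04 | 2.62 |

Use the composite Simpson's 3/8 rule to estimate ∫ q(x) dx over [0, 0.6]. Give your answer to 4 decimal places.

1.9395

h = 0.2, n = 3.
(3h/8)·[y₀ + 3y₁ + 3y₂ + y₃] = 0.075·(25.86) = 1.9395.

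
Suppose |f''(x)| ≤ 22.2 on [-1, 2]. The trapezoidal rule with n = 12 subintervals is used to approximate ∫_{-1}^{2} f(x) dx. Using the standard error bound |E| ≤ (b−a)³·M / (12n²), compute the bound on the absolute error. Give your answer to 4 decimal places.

|E| ≤ (3)³·22.2 / (12·12²) = 599.4/1728 = 0.3469.

0.3469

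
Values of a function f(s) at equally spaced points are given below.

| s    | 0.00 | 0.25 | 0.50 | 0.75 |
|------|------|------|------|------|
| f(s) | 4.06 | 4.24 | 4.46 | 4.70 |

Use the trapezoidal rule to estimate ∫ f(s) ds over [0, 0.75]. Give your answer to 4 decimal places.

h = 0.25, n = 3.
(h/2)·[y₀ + 2y₁ + 2y₂ + y₃] = 0.125·(26.16) = 3.2700.

3.2700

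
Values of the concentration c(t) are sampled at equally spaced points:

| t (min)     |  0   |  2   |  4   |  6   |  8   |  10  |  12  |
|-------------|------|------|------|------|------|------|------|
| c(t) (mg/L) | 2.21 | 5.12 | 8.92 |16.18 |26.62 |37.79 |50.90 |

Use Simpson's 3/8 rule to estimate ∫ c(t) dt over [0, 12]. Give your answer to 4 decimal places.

240.6150

h = 2, n = 6.
(3h/8)·[y₀ + 3y₁ + 3y₂ + 2y₃ + 3y₄ + 3y₅ + y₆] = 0.75·(320.82) = 240.6150.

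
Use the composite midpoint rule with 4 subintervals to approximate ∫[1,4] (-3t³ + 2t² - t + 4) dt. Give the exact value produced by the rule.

-141.8671875

h = (4 − 1)/4 = 0.75.
Midpoints m₁,…,m₄ = 1.375, 2.125, 2.875, 3.625.
f(m₁)=-1.392578125, f(m₂)=-17.880859375, f(m₃)=-53.634765625, f(m₄)=-116.248046875.
h·[f(m₁) + f(m₂) + f(m₃) + f(m₄)] = 0.75·(-189.15625) = -141.8671875.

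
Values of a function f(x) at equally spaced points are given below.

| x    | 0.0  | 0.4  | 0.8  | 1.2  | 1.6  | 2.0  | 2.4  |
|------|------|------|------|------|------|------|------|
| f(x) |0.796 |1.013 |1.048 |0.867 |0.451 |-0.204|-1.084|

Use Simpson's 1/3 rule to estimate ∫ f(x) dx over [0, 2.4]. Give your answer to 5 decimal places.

h = 0.4, n = 6.
(h/3)·[y₀ + 4y₁ + 2y₂ + 4y₃ + 2y₄ + 4y₅ + y₆] = 0.133333·(9.414) = 1.25520.

1.25520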